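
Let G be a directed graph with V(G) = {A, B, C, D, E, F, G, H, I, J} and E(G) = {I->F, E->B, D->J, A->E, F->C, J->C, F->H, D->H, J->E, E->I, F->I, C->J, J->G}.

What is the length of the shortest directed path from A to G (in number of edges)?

Distance 0: A.
Distance 1: E.
Distance 2: B, I.
Distance 3: F.
Distance 4: C, H.
Distance 5: J.
Distance 6: G — contains G.

6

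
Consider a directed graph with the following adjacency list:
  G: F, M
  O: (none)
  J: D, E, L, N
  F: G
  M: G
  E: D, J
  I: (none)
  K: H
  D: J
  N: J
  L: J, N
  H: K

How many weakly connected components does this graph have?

From D: component {D, E, J, L, N}.
From F: component {F, G, M}.
From H: component {H, K}.
From I: component {I}.
From O: component {O}.
That's 5 components.

5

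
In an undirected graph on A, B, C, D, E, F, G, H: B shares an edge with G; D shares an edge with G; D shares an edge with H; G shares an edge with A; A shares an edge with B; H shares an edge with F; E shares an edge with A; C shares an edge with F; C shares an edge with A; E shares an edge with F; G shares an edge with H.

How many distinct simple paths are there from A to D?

A–B–G–D
A–B–G–H–D
A–C–F–H–D
A–C–F–H–G–D
A–E–F–H–D
A–E–F–H–G–D
A–G–D
A–G–H–D

8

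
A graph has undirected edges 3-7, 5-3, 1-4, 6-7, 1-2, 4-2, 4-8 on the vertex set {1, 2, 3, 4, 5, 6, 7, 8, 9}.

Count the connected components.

From 1: component {1, 2, 4, 8}.
From 3: component {3, 5, 6, 7}.
From 9: component {9}.
That's 3 components.

3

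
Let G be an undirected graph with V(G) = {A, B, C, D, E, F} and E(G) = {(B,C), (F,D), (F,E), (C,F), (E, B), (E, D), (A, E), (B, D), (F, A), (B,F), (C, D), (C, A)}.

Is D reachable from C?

Yes

Explore from C.
Distance 1: reach A, B, D, F.
Found D.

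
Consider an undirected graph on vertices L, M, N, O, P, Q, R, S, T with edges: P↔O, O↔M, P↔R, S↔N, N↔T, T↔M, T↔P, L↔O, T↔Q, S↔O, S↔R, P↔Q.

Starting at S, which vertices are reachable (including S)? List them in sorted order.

L, M, N, O, P, Q, R, S, T

Start at S.
Its neighbours: N, O, R.
Then their neighbours: L, M, P, T.
Then next layer: Q.
Every vertex is now reached.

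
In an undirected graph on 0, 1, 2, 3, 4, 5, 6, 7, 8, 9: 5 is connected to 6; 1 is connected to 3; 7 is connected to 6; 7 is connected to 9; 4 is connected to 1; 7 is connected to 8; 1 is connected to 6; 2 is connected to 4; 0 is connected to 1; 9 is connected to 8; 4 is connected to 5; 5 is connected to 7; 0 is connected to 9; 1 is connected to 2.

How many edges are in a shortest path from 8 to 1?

Distance 0: 8.
Distance 1: 7, 9.
Distance 2: 0, 5, 6.
Distance 3: 1, 4 — contains 1.

3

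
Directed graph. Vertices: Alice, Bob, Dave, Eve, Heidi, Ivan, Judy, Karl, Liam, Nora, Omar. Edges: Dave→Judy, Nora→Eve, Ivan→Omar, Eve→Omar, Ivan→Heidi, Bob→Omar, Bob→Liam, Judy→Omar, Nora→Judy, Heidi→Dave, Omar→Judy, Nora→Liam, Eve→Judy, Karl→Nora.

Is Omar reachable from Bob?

Explore from Bob.
Distance 1: reach Liam, Omar.
Found Omar.

Yes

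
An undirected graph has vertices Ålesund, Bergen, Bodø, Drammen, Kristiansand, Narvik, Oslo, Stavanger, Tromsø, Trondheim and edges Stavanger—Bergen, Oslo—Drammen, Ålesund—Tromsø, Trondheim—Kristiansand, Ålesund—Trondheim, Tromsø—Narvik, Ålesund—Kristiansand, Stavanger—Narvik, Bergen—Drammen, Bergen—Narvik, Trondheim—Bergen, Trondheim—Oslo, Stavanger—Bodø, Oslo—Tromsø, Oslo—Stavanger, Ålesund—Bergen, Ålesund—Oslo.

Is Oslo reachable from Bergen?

Yes

Explore from Bergen.
Distance 1: reach Ålesund, Drammen, Narvik, Stavanger, Trondheim.
Distance 2: reach Bodø, Kristiansand, Oslo, Tromsø.
Found Oslo.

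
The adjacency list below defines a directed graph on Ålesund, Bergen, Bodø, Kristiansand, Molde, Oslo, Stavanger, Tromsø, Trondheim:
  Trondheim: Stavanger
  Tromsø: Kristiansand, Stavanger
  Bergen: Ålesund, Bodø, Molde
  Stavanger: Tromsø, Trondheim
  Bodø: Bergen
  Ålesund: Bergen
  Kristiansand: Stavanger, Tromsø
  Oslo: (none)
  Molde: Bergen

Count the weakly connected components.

3

From Ålesund: component {Ålesund, Bergen, Bodø, Molde}.
From Kristiansand: component {Kristiansand, Stavanger, Tromsø, Trondheim}.
From Oslo: component {Oslo}.
That's 3 components.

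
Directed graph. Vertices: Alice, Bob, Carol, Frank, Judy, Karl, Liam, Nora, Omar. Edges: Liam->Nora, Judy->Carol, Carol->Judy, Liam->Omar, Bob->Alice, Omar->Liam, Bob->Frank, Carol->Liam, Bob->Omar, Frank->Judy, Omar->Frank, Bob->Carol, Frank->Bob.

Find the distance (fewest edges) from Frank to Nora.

4

Distance 0: Frank.
Distance 1: Bob, Judy.
Distance 2: Alice, Carol, Omar.
Distance 3: Liam.
Distance 4: Nora — contains Nora.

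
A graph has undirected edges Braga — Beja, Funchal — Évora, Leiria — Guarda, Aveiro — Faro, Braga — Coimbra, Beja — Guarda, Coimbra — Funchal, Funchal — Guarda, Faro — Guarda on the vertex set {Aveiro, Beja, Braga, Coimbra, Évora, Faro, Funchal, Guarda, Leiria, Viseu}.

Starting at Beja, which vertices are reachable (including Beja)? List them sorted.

Start at Beja.
Its neighbours: Braga, Guarda.
Then their neighbours: Coimbra, Faro, Funchal, Leiria.
Then next layer: Aveiro, Évora.
Nothing further is reachable.

Aveiro, Beja, Braga, Coimbra, Évora, Faro, Funchal, Guarda, Leiria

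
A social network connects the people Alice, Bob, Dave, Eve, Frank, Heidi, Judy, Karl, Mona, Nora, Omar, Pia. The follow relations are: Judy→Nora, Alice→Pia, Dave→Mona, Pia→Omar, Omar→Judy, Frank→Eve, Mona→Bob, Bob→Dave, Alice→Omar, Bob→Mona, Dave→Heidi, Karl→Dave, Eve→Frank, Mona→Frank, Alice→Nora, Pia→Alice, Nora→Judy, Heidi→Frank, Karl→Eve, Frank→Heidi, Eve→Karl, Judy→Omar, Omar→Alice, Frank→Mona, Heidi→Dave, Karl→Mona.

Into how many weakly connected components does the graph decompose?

From Alice: component {Alice, Judy, Nora, Omar, Pia}.
From Bob: component {Bob, Dave, Eve, Frank, Heidi, Karl, Mona}.
That's 2 components.

2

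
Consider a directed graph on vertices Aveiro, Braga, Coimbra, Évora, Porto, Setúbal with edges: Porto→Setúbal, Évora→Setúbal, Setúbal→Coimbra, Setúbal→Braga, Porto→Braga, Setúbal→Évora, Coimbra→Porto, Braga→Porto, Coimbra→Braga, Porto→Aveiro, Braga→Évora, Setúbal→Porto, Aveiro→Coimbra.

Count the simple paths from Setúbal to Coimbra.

3

Setúbal→Braga→Porto→Aveiro→Coimbra
Setúbal→Coimbra
Setúbal→Porto→Aveiro→Coimbra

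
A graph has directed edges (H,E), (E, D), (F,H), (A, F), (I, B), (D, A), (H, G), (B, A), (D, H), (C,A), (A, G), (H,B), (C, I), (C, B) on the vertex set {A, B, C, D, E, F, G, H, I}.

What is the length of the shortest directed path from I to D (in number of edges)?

Distance 0: I.
Distance 1: B.
Distance 2: A.
Distance 3: F, G.
Distance 4: H.
Distance 5: E.
Distance 6: D — contains D.

6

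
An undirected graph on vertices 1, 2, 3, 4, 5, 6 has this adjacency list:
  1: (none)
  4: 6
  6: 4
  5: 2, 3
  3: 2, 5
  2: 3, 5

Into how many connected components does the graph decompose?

3

From 1: component {1}.
From 2: component {2, 3, 5}.
From 4: component {4, 6}.
That's 3 components.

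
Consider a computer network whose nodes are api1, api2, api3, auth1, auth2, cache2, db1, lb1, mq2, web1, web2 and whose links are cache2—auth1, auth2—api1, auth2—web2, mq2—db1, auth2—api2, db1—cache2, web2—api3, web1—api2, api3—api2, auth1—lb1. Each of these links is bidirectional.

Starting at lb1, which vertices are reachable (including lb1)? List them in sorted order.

auth1, cache2, db1, lb1, mq2

Start at lb1.
Its neighbours: auth1.
Then their neighbours: cache2.
Then next layer: db1.
Then next layer: mq2.
Nothing further is reachable.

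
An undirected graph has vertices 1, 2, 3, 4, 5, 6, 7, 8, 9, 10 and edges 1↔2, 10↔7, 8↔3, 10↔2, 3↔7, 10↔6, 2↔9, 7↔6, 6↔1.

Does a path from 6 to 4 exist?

Explore from 6.
Distance 1: reach 1, 7, 10.
Distance 2: reach 2, 3.
Distance 3: reach 8, 9.
The search is exhausted without reaching 4; it lies in a different component.

No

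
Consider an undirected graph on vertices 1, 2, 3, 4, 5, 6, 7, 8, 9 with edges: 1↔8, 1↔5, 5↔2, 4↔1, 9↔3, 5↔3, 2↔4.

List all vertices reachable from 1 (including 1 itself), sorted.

1, 2, 3, 4, 5, 8, 9

Start at 1.
Its neighbours: 4, 5, 8.
Then their neighbours: 2, 3.
Then next layer: 9.
Nothing further is reachable.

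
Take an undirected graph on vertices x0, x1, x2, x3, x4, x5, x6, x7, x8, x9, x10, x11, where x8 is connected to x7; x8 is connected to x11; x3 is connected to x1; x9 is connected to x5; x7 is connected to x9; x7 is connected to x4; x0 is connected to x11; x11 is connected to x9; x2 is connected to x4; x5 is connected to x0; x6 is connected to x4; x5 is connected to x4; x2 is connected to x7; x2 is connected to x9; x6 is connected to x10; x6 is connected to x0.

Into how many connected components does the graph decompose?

2

From x0: component {x0, x2, x4, x5, x6, x7, x8, x9, x10, x11}.
From x1: component {x1, x3}.
That's 2 components.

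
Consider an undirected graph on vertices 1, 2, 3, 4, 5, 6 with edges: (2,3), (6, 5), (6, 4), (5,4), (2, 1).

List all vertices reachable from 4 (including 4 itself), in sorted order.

Start at 4.
Its neighbours: 5, 6.
Nothing further is reachable.

4, 5, 6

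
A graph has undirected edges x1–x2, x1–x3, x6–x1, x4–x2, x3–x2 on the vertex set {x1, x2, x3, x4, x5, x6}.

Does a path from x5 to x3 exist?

No

x5 has no edges, so nothing is reachable from it.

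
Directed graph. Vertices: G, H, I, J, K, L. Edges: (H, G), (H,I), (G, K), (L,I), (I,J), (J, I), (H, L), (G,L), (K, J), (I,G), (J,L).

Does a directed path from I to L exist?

Explore from I.
Distance 1: reach G, J.
Distance 2: reach K, L.
Found L.

Yes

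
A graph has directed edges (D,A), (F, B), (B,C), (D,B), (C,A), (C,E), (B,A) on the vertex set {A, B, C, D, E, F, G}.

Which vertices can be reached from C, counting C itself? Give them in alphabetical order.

A, C, E

Start at C.
Its neighbours: A, E.
Nothing further is reachable.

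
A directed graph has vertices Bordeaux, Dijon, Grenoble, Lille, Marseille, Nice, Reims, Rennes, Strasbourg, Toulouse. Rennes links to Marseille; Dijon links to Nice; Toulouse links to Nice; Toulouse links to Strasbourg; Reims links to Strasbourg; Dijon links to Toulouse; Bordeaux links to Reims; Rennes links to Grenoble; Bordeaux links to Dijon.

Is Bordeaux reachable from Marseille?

Marseille has no outgoing edges, so nothing is reachable from it.

No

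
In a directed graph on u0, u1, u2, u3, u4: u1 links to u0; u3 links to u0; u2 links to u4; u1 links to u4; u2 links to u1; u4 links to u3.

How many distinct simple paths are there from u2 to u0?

u2→u1→u0
u2→u1→u4→u3→u0
u2→u4→u3→u0

3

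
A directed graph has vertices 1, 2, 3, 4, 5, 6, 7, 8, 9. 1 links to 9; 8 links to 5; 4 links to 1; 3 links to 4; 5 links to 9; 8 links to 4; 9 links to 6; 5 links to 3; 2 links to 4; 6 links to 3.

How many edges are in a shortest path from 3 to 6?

Distance 0: 3.
Distance 1: 4.
Distance 2: 1.
Distance 3: 9.
Distance 4: 6 — contains 6.

4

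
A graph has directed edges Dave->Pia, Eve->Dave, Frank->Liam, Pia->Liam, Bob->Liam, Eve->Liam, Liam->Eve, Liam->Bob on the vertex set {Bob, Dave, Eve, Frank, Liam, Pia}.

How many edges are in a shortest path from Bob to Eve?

2

Distance 0: Bob.
Distance 1: Liam.
Distance 2: Eve — contains Eve.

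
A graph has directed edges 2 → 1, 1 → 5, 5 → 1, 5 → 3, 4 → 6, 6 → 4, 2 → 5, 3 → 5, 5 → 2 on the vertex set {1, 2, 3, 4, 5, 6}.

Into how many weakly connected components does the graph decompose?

From 1: component {1, 2, 3, 5}.
From 4: component {4, 6}.
That's 2 components.

2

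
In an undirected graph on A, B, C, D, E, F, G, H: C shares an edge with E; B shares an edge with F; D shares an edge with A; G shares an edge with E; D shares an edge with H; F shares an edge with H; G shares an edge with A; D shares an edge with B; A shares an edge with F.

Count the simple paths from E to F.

E–G–A–D–B–F
E–G–A–D–H–F
E–G–A–F

3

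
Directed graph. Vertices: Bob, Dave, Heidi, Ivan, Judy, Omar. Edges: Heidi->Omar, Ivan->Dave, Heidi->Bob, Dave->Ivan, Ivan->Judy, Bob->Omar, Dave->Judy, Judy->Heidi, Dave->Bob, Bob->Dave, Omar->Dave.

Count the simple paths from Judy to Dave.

Judy→Heidi→Bob→Dave
Judy→Heidi→Bob→Omar→Dave
Judy→Heidi→Omar→Dave

3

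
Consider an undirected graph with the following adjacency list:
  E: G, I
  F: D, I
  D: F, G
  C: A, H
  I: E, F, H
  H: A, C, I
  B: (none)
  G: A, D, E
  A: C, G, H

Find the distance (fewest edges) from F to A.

Distance 0: F.
Distance 1: D, I.
Distance 2: E, G, H.
Distance 3: A, C — contains A.

3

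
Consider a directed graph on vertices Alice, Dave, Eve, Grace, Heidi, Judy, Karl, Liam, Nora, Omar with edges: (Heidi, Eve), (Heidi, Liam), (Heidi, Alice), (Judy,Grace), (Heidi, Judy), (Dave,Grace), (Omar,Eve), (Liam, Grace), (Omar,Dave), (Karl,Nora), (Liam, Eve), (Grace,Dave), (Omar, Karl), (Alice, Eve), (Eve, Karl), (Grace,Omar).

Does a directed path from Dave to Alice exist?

No

Explore from Dave.
Distance 1: reach Grace.
Distance 2: reach Omar.
Distance 3: reach Eve, Karl.
Distance 4: reach Nora.
The search from Dave is exhausted; no directed path reaches Alice.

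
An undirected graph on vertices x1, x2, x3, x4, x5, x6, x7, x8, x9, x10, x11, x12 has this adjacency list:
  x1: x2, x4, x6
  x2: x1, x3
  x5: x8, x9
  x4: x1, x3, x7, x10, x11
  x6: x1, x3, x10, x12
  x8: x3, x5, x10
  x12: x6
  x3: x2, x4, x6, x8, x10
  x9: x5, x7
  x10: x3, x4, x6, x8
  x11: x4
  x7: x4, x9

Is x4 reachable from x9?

Explore from x9.
Distance 1: reach x5, x7.
Distance 2: reach x4, x8.
Found x4.

Yes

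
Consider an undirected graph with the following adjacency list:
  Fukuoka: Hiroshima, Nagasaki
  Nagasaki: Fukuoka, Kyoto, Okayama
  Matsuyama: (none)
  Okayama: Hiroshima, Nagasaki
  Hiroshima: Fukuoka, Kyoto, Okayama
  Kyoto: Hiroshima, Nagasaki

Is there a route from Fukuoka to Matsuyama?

No

Explore from Fukuoka.
Distance 1: reach Hiroshima, Nagasaki.
Distance 2: reach Kyoto, Okayama.
The search is exhausted without reaching Matsuyama; it lies in a different component.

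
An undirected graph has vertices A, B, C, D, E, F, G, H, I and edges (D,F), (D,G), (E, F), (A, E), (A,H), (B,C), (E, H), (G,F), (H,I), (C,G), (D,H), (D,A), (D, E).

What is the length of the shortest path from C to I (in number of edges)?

4

Distance 0: C.
Distance 1: B, G.
Distance 2: D, F.
Distance 3: A, E, H.
Distance 4: I — contains I.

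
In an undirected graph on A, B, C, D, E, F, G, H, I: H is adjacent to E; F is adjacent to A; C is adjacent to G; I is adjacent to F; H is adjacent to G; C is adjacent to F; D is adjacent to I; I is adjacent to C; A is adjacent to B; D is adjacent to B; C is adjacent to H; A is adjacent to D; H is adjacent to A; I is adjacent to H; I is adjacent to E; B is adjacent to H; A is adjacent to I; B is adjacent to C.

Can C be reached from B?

Explore from B.
Distance 1: reach A, C, D, H.
Found C.

Yes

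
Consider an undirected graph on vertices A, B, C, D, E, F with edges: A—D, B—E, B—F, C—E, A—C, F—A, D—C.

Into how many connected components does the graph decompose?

From A: component {A, B, C, D, E, F}.
That's 1 component.

1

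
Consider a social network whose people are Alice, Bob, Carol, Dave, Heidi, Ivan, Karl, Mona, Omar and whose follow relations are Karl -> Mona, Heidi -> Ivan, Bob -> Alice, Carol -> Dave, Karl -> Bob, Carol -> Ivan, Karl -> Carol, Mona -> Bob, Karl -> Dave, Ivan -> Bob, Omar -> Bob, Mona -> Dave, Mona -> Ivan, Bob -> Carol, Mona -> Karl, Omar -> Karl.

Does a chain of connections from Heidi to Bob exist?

Yes

Explore from Heidi.
Distance 1: reach Ivan.
Distance 2: reach Bob.
Found Bob.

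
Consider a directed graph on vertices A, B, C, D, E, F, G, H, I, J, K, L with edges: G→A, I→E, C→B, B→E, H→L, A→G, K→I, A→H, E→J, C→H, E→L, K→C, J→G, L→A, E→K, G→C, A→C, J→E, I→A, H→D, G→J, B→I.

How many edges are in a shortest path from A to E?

3

Distance 0: A.
Distance 1: C, G, H.
Distance 2: B, D, J, L.
Distance 3: E, I — contains E.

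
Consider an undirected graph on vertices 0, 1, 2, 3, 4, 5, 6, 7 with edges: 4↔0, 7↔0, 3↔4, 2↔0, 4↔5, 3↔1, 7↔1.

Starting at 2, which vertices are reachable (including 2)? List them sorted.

0, 1, 2, 3, 4, 5, 7

Start at 2.
Its neighbours: 0.
Then their neighbours: 4, 7.
Then next layer: 1, 3, 5.
Nothing further is reachable.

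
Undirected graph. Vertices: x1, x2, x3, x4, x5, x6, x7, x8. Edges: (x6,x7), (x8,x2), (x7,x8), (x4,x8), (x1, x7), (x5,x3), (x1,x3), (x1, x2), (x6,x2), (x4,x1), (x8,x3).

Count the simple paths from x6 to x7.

7

x6–x2–x1–x3–x8–x7
x6–x2–x1–x4–x8–x7
x6–x2–x1–x7
x6–x2–x8–x3–x1–x7
x6–x2–x8–x4–x1–x7
x6–x2–x8–x7
x6–x7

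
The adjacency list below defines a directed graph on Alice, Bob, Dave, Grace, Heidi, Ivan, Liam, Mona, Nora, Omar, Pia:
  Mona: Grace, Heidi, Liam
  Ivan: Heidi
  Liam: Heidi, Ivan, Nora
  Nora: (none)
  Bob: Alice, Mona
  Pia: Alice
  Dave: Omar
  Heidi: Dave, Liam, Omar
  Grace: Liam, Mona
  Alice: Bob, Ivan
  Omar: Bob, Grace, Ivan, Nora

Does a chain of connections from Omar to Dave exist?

Explore from Omar.
Distance 1: reach Bob, Grace, Ivan, Nora.
Distance 2: reach Alice, Heidi, Liam, Mona.
Distance 3: reach Dave.
Found Dave.

Yes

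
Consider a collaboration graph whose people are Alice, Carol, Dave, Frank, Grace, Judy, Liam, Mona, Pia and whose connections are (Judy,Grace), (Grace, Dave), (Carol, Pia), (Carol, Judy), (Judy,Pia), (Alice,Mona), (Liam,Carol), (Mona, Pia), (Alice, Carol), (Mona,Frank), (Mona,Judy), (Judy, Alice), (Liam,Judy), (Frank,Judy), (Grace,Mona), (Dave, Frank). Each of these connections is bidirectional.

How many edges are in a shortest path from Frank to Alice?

Distance 0: Frank.
Distance 1: Dave, Judy, Mona.
Distance 2: Alice, Carol, Grace, Liam, Pia — contains Alice.

2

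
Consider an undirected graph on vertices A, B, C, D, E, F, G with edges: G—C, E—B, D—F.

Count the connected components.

4

From A: component {A}.
From B: component {B, E}.
From C: component {C, G}.
From D: component {D, F}.
That's 4 components.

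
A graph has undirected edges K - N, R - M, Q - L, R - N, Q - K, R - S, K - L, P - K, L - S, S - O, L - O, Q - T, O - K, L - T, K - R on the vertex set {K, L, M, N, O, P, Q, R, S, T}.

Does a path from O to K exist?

Explore from O.
Distance 1: reach K, L, S.
Found K.

Yes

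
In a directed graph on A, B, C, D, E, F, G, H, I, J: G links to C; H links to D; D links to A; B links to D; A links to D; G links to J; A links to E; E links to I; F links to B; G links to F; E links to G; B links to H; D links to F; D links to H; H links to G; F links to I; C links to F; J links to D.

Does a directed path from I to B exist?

I has no outgoing edges, so nothing is reachable from it.

No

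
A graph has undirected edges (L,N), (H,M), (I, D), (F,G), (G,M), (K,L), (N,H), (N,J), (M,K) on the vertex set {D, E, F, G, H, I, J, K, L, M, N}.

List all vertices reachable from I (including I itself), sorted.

Start at I.
Its neighbours: D.
Nothing further is reachable.

D, I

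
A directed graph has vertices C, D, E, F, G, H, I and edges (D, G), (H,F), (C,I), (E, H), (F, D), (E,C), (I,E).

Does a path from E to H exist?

Yes

Explore from E.
Distance 1: reach C, H.
Found H.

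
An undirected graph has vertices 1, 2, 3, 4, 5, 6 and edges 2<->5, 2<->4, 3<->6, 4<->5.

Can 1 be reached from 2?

No

Explore from 2.
Distance 1: reach 4, 5.
The search is exhausted without reaching 1; it lies in a different component.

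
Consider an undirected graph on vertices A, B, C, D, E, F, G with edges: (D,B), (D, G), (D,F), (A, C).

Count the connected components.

From A: component {A, C}.
From B: component {B, D, F, G}.
From E: component {E}.
That's 3 components.

3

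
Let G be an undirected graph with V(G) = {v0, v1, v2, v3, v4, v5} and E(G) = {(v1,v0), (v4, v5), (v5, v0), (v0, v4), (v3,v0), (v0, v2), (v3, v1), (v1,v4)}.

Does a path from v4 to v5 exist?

Explore from v4.
Distance 1: reach v0, v1, v5.
Found v5.

Yes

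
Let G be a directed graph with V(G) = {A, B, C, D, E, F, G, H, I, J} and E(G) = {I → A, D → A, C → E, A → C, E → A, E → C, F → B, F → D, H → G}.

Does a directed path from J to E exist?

No

J has no outgoing edges, so nothing is reachable from it.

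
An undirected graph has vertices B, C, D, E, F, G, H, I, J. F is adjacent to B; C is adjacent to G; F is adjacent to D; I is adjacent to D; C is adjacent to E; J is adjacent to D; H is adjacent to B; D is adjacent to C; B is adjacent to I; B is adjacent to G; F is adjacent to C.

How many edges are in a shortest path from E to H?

Distance 0: E.
Distance 1: C.
Distance 2: D, F, G.
Distance 3: B, I, J.
Distance 4: H — contains H.

4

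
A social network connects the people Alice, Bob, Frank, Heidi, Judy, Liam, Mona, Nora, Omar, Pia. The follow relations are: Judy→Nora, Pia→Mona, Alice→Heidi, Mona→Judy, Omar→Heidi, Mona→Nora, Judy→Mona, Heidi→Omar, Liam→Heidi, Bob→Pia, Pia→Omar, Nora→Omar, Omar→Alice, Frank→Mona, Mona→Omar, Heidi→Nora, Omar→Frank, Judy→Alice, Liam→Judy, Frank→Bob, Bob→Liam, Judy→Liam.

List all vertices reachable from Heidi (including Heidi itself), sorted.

Alice, Bob, Frank, Heidi, Judy, Liam, Mona, Nora, Omar, Pia

Start at Heidi.
Its neighbours: Nora, Omar.
Then their neighbours: Alice, Frank.
Then next layer: Bob, Mona.
Then next layer: Judy, Liam, Pia.
Every vertex is now reached.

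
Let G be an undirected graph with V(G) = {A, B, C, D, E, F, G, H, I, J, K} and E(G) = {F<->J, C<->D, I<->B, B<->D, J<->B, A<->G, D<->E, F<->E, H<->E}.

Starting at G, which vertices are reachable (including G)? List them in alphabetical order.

A, G

Start at G.
Its neighbours: A.
Nothing further is reachable.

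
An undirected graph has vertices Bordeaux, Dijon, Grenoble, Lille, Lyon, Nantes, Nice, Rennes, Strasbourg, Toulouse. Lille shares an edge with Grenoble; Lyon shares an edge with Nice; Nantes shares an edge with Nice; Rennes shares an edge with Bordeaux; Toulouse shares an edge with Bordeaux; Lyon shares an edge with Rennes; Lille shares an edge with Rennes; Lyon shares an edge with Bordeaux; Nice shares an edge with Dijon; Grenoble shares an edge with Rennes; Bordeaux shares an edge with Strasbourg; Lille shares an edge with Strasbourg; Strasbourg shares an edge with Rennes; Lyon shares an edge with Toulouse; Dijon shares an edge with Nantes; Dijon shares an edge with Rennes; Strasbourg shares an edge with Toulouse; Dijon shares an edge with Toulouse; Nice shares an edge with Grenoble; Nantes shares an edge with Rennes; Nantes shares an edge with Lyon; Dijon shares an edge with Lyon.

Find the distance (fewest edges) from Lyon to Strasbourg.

2

Distance 0: Lyon.
Distance 1: Bordeaux, Dijon, Nantes, Nice, Rennes, Toulouse.
Distance 2: Grenoble, Lille, Strasbourg — contains Strasbourg.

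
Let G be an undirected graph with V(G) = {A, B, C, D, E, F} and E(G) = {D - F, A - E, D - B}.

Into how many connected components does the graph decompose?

From A: component {A, E}.
From B: component {B, D, F}.
From C: component {C}.
That's 3 components.

3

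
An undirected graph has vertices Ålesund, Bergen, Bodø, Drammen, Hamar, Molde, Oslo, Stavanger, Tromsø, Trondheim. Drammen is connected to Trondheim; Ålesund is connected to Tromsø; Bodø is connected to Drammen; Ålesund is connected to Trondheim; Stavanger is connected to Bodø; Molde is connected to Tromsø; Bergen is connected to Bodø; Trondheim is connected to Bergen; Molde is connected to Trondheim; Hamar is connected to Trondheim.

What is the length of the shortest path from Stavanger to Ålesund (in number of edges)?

4

Distance 0: Stavanger.
Distance 1: Bodø.
Distance 2: Bergen, Drammen.
Distance 3: Trondheim.
Distance 4: Ålesund, Hamar, Molde — contains Ålesund.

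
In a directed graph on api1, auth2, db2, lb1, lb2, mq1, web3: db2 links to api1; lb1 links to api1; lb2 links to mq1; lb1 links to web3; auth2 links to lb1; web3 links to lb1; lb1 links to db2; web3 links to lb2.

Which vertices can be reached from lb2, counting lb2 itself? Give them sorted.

Start at lb2.
Its neighbours: mq1.
Nothing further is reachable.

lb2, mq1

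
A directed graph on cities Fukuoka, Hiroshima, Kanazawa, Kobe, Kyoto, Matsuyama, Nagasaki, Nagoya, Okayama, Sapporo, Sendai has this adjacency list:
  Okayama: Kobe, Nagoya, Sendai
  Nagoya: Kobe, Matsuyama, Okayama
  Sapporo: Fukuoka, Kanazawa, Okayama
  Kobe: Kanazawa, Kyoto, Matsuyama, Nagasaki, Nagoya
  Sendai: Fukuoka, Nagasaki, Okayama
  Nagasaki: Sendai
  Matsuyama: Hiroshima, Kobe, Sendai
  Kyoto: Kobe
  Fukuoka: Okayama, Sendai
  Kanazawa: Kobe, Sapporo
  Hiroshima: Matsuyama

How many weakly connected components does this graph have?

1

From Fukuoka: component {Fukuoka, Hiroshima, Kanazawa, Kobe, Kyoto, Matsuyama, Nagasaki, Nagoya, Okayama, Sapporo, Sendai}.
That's 1 component.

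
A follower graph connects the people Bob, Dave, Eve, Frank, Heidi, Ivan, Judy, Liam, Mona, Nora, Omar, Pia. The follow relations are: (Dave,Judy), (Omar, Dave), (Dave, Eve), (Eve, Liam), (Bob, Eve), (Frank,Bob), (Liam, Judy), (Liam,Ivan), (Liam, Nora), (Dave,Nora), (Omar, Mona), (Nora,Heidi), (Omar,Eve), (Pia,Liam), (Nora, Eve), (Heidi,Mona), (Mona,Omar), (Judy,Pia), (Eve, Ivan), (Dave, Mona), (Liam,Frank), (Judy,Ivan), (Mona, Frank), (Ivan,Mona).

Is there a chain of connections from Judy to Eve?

Explore from Judy.
Distance 1: reach Ivan, Pia.
Distance 2: reach Liam, Mona.
Distance 3: reach Frank, Nora, Omar.
Distance 4: reach Bob, Dave, Eve, Heidi.
Found Eve.

Yes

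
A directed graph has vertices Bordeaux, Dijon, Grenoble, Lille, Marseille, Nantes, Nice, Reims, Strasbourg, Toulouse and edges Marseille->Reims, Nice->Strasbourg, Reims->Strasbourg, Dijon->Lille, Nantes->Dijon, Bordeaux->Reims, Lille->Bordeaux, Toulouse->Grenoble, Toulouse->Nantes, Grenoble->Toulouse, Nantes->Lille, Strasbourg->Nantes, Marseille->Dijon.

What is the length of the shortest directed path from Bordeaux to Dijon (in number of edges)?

Distance 0: Bordeaux.
Distance 1: Reims.
Distance 2: Strasbourg.
Distance 3: Nantes.
Distance 4: Dijon, Lille — contains Dijon.

4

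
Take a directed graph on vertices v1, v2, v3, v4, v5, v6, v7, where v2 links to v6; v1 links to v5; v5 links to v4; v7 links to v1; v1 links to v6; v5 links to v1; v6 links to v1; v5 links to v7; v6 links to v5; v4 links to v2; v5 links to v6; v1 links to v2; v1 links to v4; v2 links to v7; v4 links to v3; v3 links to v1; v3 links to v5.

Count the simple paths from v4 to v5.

8

v4→v2→v6→v1→v5
v4→v2→v6→v5
v4→v2→v7→v1→v5
v4→v2→v7→v1→v6→v5
v4→v3→v1→v2→v6→v5
v4→v3→v1→v5
v4→v3→v1→v6→v5
v4→v3→v5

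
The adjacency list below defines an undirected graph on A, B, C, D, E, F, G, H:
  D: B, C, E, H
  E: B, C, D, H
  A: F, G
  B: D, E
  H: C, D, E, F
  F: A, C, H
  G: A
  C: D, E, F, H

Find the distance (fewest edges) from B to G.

Distance 0: B.
Distance 1: D, E.
Distance 2: C, H.
Distance 3: F.
Distance 4: A.
Distance 5: G — contains G.

5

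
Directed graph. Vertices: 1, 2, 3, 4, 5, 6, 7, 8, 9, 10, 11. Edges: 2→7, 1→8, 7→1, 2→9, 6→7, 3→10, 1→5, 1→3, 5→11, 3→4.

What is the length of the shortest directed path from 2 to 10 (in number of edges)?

Distance 0: 2.
Distance 1: 7, 9.
Distance 2: 1.
Distance 3: 3, 5, 8.
Distance 4: 4, 10, 11 — contains 10.

4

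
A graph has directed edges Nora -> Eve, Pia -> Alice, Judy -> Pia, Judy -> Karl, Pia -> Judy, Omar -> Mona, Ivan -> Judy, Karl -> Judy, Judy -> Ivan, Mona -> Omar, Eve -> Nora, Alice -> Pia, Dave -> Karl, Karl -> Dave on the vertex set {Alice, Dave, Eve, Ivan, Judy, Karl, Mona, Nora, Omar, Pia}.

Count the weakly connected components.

3

From Alice: component {Alice, Dave, Ivan, Judy, Karl, Pia}.
From Eve: component {Eve, Nora}.
From Mona: component {Mona, Omar}.
That's 3 components.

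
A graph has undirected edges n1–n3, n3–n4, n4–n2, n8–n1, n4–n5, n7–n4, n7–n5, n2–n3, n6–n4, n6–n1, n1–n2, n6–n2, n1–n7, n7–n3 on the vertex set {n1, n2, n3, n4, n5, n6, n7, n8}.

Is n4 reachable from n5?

Yes

Explore from n5.
Distance 1: reach n4, n7.
Found n4.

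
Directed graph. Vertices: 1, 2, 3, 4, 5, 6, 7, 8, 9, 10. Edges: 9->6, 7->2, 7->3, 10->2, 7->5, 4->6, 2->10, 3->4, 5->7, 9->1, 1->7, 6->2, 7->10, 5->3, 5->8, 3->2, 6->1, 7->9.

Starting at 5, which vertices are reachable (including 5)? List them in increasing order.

1, 2, 3, 4, 5, 6, 7, 8, 9, 10

Start at 5.
Its neighbours: 3, 7, 8.
Then their neighbours: 2, 4, 9, 10.
Then next layer: 1, 6.
Every vertex is now reached.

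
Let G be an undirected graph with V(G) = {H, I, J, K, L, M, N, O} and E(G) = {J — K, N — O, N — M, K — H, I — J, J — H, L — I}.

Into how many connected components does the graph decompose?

From H: component {H, I, J, K, L}.
From M: component {M, N, O}.
That's 2 components.

2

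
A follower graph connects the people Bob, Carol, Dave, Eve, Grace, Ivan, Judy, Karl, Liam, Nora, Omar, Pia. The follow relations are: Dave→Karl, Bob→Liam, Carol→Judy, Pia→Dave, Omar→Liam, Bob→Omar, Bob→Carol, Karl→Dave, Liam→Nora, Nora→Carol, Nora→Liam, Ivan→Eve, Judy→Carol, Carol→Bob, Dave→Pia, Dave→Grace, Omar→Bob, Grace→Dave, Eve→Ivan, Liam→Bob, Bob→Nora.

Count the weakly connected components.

From Bob: component {Bob, Carol, Judy, Liam, Nora, Omar}.
From Dave: component {Dave, Grace, Karl, Pia}.
From Eve: component {Eve, Ivan}.
That's 3 components.

3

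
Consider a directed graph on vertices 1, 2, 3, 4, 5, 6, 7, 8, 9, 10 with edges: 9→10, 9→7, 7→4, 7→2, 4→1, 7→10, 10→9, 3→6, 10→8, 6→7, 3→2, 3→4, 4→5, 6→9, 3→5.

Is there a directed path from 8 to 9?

No

8 has no outgoing edges, so nothing is reachable from it.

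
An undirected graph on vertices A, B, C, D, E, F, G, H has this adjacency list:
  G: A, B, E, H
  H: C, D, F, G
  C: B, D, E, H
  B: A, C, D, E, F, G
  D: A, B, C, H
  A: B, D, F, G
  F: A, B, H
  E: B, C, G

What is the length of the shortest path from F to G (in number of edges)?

Distance 0: F.
Distance 1: A, B, H.
Distance 2: C, D, E, G — contains G.

2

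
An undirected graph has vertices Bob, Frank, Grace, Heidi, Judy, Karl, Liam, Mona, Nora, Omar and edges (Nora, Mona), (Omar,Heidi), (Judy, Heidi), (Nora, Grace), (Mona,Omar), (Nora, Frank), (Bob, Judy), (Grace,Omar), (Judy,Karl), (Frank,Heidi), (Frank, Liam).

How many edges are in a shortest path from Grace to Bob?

Distance 0: Grace.
Distance 1: Nora, Omar.
Distance 2: Frank, Heidi, Mona.
Distance 3: Judy, Liam.
Distance 4: Bob, Karl — contains Bob.

4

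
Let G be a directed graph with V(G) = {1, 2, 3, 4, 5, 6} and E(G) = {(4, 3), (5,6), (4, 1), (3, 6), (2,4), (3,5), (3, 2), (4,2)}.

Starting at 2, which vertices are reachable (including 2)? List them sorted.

Start at 2.
Its neighbours: 4.
Then their neighbours: 1, 3.
Then next layer: 5, 6.
Every vertex is now reached.

1, 2, 3, 4, 5, 6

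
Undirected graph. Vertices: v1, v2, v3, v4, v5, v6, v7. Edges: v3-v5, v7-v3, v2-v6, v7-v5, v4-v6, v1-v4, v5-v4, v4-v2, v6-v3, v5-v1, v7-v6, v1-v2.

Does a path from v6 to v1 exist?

Explore from v6.
Distance 1: reach v2, v3, v4, v7.
Distance 2: reach v1, v5.
Found v1.

Yes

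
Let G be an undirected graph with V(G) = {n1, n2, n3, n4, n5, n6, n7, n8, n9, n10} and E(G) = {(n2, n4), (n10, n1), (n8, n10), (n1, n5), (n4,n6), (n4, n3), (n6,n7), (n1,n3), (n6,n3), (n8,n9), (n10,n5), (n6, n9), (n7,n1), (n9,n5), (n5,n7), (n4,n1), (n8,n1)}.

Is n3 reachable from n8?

Yes

Explore from n8.
Distance 1: reach n1, n9, n10.
Distance 2: reach n3, n4, n5, n6, n7.
Found n3.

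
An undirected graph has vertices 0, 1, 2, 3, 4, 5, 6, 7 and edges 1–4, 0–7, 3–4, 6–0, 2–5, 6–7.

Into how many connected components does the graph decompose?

From 0: component {0, 6, 7}.
From 1: component {1, 3, 4}.
From 2: component {2, 5}.
That's 3 components.

3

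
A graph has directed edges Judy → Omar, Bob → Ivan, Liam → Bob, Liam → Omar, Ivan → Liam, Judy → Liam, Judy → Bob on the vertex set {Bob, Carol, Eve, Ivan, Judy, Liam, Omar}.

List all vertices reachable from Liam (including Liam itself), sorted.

Start at Liam.
Its neighbours: Bob, Omar.
Then their neighbours: Ivan.
Nothing further is reachable.

Bob, Ivan, Liam, Omar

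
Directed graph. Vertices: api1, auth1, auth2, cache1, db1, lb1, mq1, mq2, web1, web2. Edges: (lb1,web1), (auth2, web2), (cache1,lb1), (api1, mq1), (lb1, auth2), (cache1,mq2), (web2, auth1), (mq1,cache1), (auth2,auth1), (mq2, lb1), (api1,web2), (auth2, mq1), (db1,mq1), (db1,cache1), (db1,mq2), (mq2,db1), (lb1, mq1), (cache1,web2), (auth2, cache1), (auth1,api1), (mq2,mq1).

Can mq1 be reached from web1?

No

web1 has no outgoing edges, so nothing is reachable from it.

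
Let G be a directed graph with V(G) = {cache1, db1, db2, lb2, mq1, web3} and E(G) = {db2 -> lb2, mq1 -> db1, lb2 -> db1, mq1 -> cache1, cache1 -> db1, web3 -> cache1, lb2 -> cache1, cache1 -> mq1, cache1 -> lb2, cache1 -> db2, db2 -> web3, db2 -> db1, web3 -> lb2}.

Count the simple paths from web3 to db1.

web3→cache1→db1
web3→cache1→db2→db1
web3→cache1→db2→lb2→db1
web3→cache1→lb2→db1
web3→cache1→mq1→db1
web3→lb2→cache1→db1
web3→lb2→cache1→db2→db1
web3→lb2→cache1→mq1→db1
web3→lb2→db1

9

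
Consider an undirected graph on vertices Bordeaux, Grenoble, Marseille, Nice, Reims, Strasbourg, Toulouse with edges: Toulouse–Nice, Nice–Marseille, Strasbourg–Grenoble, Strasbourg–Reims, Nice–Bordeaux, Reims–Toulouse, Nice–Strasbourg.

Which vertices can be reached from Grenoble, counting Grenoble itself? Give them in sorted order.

Start at Grenoble.
Its neighbours: Strasbourg.
Then their neighbours: Nice, Reims.
Then next layer: Bordeaux, Marseille, Toulouse.
Every vertex is now reached.

Bordeaux, Grenoble, Marseille, Nice, Reims, Strasbourg, Toulouse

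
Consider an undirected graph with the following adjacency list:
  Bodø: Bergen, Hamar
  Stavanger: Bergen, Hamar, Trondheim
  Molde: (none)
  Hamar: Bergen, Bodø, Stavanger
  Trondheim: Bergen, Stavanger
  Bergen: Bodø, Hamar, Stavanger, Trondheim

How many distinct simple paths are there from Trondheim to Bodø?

Trondheim–Bergen–Bodø
Trondheim–Bergen–Hamar–Bodø
Trondheim–Bergen–Stavanger–Hamar–Bodø
Trondheim–Stavanger–Bergen–Bodø
Trondheim–Stavanger–Bergen–Hamar–Bodø
Trondheim–Stavanger–Hamar–Bergen–Bodø
Trondheim–Stavanger–Hamar–Bodø

7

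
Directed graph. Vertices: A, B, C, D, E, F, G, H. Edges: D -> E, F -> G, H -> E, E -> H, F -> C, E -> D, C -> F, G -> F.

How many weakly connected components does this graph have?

4

From A: component {A}.
From B: component {B}.
From C: component {C, F, G}.
From D: component {D, E, H}.
That's 4 components.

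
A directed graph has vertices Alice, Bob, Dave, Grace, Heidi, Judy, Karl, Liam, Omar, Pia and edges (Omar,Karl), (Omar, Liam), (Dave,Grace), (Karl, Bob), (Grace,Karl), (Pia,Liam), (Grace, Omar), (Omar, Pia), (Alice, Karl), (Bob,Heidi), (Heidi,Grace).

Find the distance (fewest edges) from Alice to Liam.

6

Distance 0: Alice.
Distance 1: Karl.
Distance 2: Bob.
Distance 3: Heidi.
Distance 4: Grace.
Distance 5: Omar.
Distance 6: Liam, Pia — contains Liam.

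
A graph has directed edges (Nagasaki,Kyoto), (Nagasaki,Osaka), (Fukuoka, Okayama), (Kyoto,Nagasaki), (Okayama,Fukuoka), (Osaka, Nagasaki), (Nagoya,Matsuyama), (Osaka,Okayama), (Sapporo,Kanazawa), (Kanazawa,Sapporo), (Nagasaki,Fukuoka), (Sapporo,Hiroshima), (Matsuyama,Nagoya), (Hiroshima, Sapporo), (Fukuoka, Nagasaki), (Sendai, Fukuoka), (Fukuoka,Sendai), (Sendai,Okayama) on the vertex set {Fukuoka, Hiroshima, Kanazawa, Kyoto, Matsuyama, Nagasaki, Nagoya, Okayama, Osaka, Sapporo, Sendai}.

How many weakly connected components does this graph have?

3

From Fukuoka: component {Fukuoka, Kyoto, Nagasaki, Okayama, Osaka, Sendai}.
From Hiroshima: component {Hiroshima, Kanazawa, Sapporo}.
From Matsuyama: component {Matsuyama, Nagoya}.
That's 3 components.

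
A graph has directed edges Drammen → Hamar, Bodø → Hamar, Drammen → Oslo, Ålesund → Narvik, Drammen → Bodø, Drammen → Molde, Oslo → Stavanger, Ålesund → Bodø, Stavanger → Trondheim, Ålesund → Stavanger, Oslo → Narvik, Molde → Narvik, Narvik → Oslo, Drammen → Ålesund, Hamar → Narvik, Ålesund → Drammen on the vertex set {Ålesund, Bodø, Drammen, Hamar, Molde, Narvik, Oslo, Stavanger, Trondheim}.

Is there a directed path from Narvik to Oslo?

Yes

Explore from Narvik.
Distance 1: reach Oslo.
Found Oslo.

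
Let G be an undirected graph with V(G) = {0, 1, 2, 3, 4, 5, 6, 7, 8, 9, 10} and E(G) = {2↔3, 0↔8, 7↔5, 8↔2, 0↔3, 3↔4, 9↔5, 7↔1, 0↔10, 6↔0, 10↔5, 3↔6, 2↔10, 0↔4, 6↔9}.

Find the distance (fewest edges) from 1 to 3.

5

Distance 0: 1.
Distance 1: 7.
Distance 2: 5.
Distance 3: 9, 10.
Distance 4: 0, 2, 6.
Distance 5: 3, 4, 8 — contains 3.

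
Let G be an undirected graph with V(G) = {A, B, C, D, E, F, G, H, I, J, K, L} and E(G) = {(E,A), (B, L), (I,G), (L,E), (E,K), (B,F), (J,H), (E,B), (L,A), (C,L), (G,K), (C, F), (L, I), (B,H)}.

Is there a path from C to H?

Yes

Explore from C.
Distance 1: reach F, L.
Distance 2: reach A, B, E, I.
Distance 3: reach G, H, K.
Found H.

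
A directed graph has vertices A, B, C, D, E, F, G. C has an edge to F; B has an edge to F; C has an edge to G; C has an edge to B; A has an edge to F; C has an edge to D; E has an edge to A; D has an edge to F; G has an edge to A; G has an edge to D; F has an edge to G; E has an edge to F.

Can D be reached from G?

Yes

Explore from G.
Distance 1: reach A, D.
Found D.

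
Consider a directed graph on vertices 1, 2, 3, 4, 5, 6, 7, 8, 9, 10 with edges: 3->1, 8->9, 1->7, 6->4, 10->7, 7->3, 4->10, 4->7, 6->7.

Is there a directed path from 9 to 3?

9 has no outgoing edges, so nothing is reachable from it.

No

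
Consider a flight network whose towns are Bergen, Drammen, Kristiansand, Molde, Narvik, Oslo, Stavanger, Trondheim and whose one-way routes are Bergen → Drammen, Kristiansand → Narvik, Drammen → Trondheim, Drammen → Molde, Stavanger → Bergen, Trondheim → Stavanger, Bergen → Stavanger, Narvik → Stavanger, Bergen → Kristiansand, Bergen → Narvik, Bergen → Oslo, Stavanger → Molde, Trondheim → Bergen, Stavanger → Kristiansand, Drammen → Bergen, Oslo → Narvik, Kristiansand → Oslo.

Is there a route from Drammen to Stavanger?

Yes

Explore from Drammen.
Distance 1: reach Bergen, Molde, Trondheim.
Distance 2: reach Kristiansand, Narvik, Oslo, Stavanger.
Found Stavanger.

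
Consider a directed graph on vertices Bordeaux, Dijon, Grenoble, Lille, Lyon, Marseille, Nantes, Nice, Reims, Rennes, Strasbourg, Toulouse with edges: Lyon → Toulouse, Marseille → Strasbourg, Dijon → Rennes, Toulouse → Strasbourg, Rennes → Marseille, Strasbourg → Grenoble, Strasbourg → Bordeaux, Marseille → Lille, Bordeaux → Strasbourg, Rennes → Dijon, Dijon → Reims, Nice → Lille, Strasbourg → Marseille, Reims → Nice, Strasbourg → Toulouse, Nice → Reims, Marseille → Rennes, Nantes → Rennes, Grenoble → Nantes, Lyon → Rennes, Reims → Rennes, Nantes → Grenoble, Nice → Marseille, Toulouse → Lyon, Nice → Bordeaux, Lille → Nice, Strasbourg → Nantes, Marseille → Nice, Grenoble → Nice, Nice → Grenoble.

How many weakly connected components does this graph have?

1

From Bordeaux: component {Bordeaux, Dijon, Grenoble, Lille, Lyon, Marseille, Nantes, Nice, Reims, Rennes, Strasbourg, Toulouse}.
That's 1 component.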